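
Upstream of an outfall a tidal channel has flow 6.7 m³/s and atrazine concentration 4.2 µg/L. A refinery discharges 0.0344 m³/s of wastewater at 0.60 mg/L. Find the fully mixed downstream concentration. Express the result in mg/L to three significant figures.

0.00724 mg/L

4.2 µg/L = 0.0042 mg/L.
Flow-weighted mixing gives C = (0.0344·0.6 + 6.7·0.0042) / (0.0344 + 6.7) = 0.04878/6.734 = 0.007243 mg/L.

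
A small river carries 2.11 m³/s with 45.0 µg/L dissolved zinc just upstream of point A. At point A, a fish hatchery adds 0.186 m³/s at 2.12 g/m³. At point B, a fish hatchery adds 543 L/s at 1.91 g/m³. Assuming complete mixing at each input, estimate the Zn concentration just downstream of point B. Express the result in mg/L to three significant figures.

45.0 µg/L = 0.045 mg/L.
After input A: C = (2.11·0.045 + 0.186·2.12) / 2.296 = 0.2131 mg/L.
543 L/s = 0.543 m³/s.
After input B: C = (2.296·0.2131 + 0.543·1.91) / 2.839 = 0.5377 mg/L.

0.538 mg/L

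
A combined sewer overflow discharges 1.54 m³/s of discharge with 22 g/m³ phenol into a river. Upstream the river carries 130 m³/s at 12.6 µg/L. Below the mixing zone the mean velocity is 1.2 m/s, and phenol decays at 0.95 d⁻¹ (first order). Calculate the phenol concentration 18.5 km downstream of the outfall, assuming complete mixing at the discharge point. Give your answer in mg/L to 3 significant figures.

12.6 µg/L = 0.0126 mg/L.
After complete mixing, C₀ = (1.54·22 + 130·0.0126) / 131.5 = 0.27 mg/L.
Travel time t = 1.85e+04 m / 1.2 m/s = 1.542e+04 s = 0.1784 d.
C = 0.27·exp(−0.95·0.1784) = 0.27·0.8441 = 0.2279 mg/L.

0.228 mg/L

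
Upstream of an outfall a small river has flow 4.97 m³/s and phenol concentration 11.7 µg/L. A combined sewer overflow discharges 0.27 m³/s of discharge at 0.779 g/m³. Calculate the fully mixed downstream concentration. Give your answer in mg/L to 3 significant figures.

11.7 µg/L = 0.0117 mg/L.
Conservation of mass across the mixing zone: C = (0.27·0.779 + 4.97·0.0117) / (0.27 + 4.97) = 0.2685/5.24 = 0.05124 mg/L.

0.0512 mg/L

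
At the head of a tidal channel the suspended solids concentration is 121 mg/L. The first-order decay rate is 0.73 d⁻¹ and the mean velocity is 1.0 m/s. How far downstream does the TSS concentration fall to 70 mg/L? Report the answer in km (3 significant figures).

From C = C₀·e^(−kt), t = ln(C₀/C)/k = ln(121/70)/0.73 = 0.5473/0.73 = 0.7497 d.
Distance = v·t = 1.0 m/s × 6.478e+04 s = 6.478e+04 m = 64.78 km.

64.8 km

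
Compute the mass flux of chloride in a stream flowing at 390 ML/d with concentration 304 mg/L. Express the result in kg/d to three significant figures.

390 ML/d = 4.514 m³/s.
Mass flux = Q·C = 4.514 m³/s × 304 g/m³ = 1372 g/s.
= 1372 g/s × 86.4 = 1.186e+05 kg/d.

119000 kg/d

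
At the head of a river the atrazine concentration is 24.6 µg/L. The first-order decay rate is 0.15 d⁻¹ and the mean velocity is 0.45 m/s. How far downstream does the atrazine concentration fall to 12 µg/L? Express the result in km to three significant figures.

186 km

From C = C₀·e^(−kt), t = ln(C₀/C)/k = ln(24.6/12)/0.15 = 0.7178/0.15 = 4.786 d.
Distance = v·t = 0.45 m/s × 4.135e+05 s = 1.861e+05 m = 186.1 km.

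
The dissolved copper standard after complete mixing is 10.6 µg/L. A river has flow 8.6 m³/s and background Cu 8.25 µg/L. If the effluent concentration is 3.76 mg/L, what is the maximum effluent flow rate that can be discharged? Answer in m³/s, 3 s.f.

8.25 µg/L = 0.00825 mg/L.
10.6 µg/L = 0.0106 mg/L.
Mass balance at complete mixing: C_std·(Q_w + Q_r) = Q_w·C_e + Q_r·C_b.
Rearranging, Q_w = Q_r·(C_std − C_b)/(C_e − C_std) = 8.6·(0.0106 − 0.00825) / (3.76 − 0.0106) = 0.00539 m³/s.

0.00539 m³/s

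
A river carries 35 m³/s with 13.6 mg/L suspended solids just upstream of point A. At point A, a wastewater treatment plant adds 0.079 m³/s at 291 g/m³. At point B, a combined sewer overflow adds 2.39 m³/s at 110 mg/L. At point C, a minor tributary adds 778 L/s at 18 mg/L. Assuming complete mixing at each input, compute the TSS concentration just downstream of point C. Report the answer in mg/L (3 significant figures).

20.3 mg/L

After input A: C = (35·13.6 + 0.079·291) / 35.08 = 14.22 mg/L.
After input B: C = (35.08·14.22 + 2.39·110) / 37.47 = 20.33 mg/L.
778 L/s = 0.778 m³/s.
After input C: C = (37.47·20.33 + 0.778·18) / 38.25 = 20.29 mg/L.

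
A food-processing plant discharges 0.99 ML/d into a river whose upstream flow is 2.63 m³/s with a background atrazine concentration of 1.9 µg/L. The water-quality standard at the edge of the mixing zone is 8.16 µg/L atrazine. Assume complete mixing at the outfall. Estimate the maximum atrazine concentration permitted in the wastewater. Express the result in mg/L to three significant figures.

1.45 mg/L

0.99 ML/d = 0.01146 m³/s.
1.9 µg/L = 0.0019 mg/L.
8.16 µg/L = 0.00816 mg/L.
Mass balance: 0.00816·2.641 = 0.01146·Cₑ + 2.63·0.0019.
Cₑ = (0.02155 − 0.004997) / 0.01146 = 1.445 mg/L.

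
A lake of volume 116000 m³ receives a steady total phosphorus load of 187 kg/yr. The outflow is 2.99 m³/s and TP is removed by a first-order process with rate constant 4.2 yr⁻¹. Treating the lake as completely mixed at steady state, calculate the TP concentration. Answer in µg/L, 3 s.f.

1.97 µg/L

Outflow Q = 2.99 m³/s × 3.156e+07 s/yr = 9.436e+07 m³/yr.
Steady-state CSTR mass balance: W = Q·C + k·V·C, so C = W/(Q + kV).
Q + kV = 9.436e+07 + 4.2·116000 = 9.484e+07 m³/yr.
C = 187/9.484e+07 = 1.972e-06 kg/m³ = 0.001972 mg/L = 1.972 µg/L.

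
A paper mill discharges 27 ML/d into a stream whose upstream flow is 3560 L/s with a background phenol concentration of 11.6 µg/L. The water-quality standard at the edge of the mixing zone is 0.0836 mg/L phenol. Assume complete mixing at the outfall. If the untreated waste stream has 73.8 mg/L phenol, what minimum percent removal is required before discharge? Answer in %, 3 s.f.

27 ML/d = 0.3125 m³/s.
3560 L/s = 3.56 m³/s.
11.6 µg/L = 0.0116 mg/L.
Mass balance: 0.0836·3.873 = 0.3125·Cₑ + 3.56·0.0116.
Cₑ = (0.3237 − 0.0413) / 0.3125 = 0.9038 mg/L.
Required removal = 1 − 0.9038/73.8 = 98.78 %.

98.8 %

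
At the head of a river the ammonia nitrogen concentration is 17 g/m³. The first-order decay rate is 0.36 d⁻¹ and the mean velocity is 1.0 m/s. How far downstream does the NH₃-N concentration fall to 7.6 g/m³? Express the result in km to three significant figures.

From C = C₀·e^(−kt), t = ln(C₀/C)/k = ln(17/7.6)/0.36 = 0.8051/0.36 = 2.236 d.
Distance = v·t = 1.0 m/s × 1.932e+05 s = 1.932e+05 m = 193.2 km.

193 km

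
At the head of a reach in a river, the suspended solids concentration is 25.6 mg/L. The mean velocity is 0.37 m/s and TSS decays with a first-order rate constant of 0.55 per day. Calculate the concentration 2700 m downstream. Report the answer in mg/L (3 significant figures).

24.4 mg/L

Travel time t = 2700 m / 0.37 m/s = 2700/0.37 = 7297 s = 0.08446 d.
First-order decay: C = 25.6·exp(−0.55·0.08446) = 25.6·0.9546 = 24.44 mg/L.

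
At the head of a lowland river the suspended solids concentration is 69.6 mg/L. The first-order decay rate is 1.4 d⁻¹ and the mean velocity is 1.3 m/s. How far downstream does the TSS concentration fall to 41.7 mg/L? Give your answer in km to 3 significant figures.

From C = C₀·e^(−kt), t = ln(C₀/C)/k = ln(69.6/41.7)/1.4 = 0.5123/1.4 = 0.3659 d.
Distance = v·t = 1.3 m/s × 3.161e+04 s = 4.11e+04 m = 41.1 km.

41.1 km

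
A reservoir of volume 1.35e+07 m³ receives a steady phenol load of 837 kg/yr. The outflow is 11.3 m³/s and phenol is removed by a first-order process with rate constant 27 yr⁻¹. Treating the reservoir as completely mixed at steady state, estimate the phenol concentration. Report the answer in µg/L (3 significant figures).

1.16 µg/L

Outflow Q = 11.3 m³/s × 3.156e+07 s/yr = 3.566e+08 m³/yr.
Steady-state CSTR mass balance: W = Q·C + k·V·C, so C = W/(Q + kV).
Q + kV = 3.566e+08 + 27·1.35e+07 = 7.211e+08 m³/yr.
C = 837/7.211e+08 = 1.161e-06 kg/m³ = 0.001161 mg/L = 1.161 µg/L.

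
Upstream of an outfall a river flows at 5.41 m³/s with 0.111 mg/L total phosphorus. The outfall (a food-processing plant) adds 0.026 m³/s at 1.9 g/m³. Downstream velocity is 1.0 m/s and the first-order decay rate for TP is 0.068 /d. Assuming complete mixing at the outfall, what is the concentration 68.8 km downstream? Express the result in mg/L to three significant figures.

After complete mixing, C₀ = (0.026·1.9 + 5.41·0.111) / 5.436 = 0.1196 mg/L.
Travel time t = 6.88e+04 m / 1.0 m/s = 6.88e+04 s = 0.7963 d.
C = 0.1196·exp(−0.068·0.7963) = 0.1196·0.9473 = 0.1133 mg/L.

0.113 mg/L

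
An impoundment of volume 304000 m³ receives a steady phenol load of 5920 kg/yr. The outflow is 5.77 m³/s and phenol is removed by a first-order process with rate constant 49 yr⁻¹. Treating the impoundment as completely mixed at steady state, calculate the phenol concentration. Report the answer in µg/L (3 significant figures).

30.1 µg/L

Outflow Q = 5.77 m³/s × 3.156e+07 s/yr = 1.821e+08 m³/yr.
Steady-state CSTR mass balance: W = Q·C + k·V·C, so C = W/(Q + kV).
Q + kV = 1.821e+08 + 49·304000 = 1.97e+08 m³/yr.
C = 5920/1.97e+08 = 3.005e-05 kg/m³ = 0.03005 mg/L = 30.05 µg/L.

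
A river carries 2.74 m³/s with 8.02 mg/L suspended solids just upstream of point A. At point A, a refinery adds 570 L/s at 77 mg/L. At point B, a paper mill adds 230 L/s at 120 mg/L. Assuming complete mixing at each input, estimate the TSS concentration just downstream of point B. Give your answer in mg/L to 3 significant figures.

26.4 mg/L

570 L/s = 0.57 m³/s.
After input A: C = (2.74·8.02 + 0.57·77) / 3.31 = 19.9 mg/L.
230 L/s = 0.23 m³/s.
After input B: C = (3.31·19.9 + 0.23·120) / 3.54 = 26.4 mg/L.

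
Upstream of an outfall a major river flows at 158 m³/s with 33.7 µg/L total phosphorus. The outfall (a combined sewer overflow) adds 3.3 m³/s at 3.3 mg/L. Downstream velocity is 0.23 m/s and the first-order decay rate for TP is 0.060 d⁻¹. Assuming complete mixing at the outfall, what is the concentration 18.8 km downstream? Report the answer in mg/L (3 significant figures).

33.7 µg/L = 0.0337 mg/L.
After complete mixing, C₀ = (3.3·3.3 + 158·0.0337) / 161.3 = 0.1005 mg/L.
Travel time t = 1.88e+04 m / 0.23 m/s = 8.174e+04 s = 0.9461 d.
C = 0.1005·exp(−0.060·0.9461) = 0.1005·0.9448 = 0.09498 mg/L.

0.0950 mg/L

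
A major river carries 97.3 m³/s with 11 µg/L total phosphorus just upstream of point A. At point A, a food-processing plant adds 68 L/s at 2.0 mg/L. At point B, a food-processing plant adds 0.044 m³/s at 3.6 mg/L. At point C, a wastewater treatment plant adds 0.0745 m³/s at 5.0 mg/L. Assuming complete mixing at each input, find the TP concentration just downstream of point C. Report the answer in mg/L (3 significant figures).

0.0178 mg/L

11 µg/L = 0.011 mg/L.
68 L/s = 0.068 m³/s.
After input A: C = (97.3·0.011 + 0.068·2) / 97.37 = 0.01239 mg/L.
After input B: C = (97.37·0.01239 + 0.044·3.6) / 97.41 = 0.01401 mg/L.
After input C: C = (97.41·0.01401 + 0.0745·5) / 97.49 = 0.01782 mg/L.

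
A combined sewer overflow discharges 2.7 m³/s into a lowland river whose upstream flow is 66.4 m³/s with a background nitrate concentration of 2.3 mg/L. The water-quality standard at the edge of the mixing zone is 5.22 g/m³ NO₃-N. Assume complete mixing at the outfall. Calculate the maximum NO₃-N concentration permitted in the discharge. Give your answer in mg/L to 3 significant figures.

77.0 mg/L

Mass balance: 5.22·69.1 = 2.7·Cₑ + 66.4·2.3.
Cₑ = (360.7 − 152.7) / 2.7 = 77.03 mg/L.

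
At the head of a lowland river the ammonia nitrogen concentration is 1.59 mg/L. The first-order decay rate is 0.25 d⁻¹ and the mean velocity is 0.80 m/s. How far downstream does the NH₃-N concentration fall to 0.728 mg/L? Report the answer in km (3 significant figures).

216 km

From C = C₀·e^(−kt), t = ln(C₀/C)/k = ln(1.59/0.728)/0.25 = 0.7812/0.25 = 3.125 d.
Distance = v·t = 0.80 m/s × 2.7e+05 s = 2.16e+05 m = 216 km.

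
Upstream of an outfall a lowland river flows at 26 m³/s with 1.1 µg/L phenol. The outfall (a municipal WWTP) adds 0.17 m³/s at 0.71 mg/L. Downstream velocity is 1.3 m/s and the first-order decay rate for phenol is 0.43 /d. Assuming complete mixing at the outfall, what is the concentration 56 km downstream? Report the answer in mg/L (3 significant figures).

0.00460 mg/L

1.1 µg/L = 0.0011 mg/L.
After complete mixing, C₀ = (0.17·0.71 + 26·0.0011) / 26.17 = 0.005705 mg/L.
Travel time t = 5.6e+04 m / 1.3 m/s = 4.308e+04 s = 0.4986 d.
C = 0.005705·exp(−0.43·0.4986) = 0.005705·0.807 = 0.004604 mg/L.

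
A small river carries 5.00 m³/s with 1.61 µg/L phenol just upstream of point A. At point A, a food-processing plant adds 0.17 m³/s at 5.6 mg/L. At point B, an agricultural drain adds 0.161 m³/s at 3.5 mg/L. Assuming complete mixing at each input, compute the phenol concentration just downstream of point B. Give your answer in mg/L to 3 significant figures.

0.286 mg/L

1.61 µg/L = 0.00161 mg/L.
After input A: C = (5·0.00161 + 0.17·5.6) / 5.17 = 0.1857 mg/L.
After input B: C = (5.17·0.1857 + 0.161·3.5) / 5.331 = 0.2858 mg/L.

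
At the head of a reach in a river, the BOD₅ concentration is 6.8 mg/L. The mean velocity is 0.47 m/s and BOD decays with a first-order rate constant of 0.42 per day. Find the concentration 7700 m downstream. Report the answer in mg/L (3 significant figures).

Travel time t = 7700 m / 0.47 m/s = 7700/0.47 = 1.638e+04 s = 0.1896 d.
First-order decay: C = 6.8·exp(−0.42·0.1896) = 6.8·0.9234 = 6.279 mg/L.

6.28 mg/L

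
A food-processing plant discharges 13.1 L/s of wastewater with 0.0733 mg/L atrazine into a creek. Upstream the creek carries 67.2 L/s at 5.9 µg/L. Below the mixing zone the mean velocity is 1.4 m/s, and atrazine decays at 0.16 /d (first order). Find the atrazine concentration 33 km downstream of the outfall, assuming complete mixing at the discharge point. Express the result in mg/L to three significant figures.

0.0162 mg/L

13.1 L/s = 0.0131 m³/s.
67.2 L/s = 0.0672 m³/s.
5.9 µg/L = 0.0059 mg/L.
After complete mixing, C₀ = (0.0131·0.0733 + 0.0672·0.0059) / 0.0803 = 0.0169 mg/L.
Travel time t = 3.3e+04 m / 1.4 m/s = 2.357e+04 s = 0.2728 d.
C = 0.0169·exp(−0.16·0.2728) = 0.0169·0.9573 = 0.01617 mg/L.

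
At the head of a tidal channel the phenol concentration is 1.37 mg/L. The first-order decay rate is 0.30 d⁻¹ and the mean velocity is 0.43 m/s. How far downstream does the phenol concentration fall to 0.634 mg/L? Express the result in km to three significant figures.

From C = C₀·e^(−kt), t = ln(C₀/C)/k = ln(1.37/0.634)/0.30 = 0.7705/0.30 = 2.568 d.
Distance = v·t = 0.43 m/s × 2.219e+05 s = 9.542e+04 m = 95.42 km.

95.4 km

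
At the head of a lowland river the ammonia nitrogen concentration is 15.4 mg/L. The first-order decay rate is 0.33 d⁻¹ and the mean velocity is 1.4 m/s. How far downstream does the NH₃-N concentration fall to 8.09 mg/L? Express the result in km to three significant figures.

From C = C₀·e^(−kt), t = ln(C₀/C)/k = ln(15.4/8.09)/0.33 = 0.6437/0.33 = 1.951 d.
Distance = v·t = 1.4 m/s × 1.685e+05 s = 2.36e+05 m = 236 km.

236 km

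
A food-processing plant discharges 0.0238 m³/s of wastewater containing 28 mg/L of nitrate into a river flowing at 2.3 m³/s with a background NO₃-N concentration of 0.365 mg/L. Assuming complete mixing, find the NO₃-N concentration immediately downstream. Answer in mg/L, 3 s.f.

0.648 mg/L

Flow-weighted mixing gives C = (0.0238·28 + 2.3·0.365) / (0.0238 + 2.3) = 1.506/2.324 = 0.648 mg/L.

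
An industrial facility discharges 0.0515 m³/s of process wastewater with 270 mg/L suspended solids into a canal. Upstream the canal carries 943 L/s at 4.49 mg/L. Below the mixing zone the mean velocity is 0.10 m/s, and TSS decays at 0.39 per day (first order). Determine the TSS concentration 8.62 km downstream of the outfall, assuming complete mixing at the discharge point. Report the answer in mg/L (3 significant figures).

12.4 mg/L

943 L/s = 0.943 m³/s.
After complete mixing, C₀ = (0.0515·270 + 0.943·4.49) / 0.9945 = 18.24 mg/L.
Travel time t = 8620 m / 0.10 m/s = 8.62e+04 s = 0.9977 d.
C = 18.24·exp(−0.39·0.9977) = 18.24·0.6777 = 12.36 mg/L.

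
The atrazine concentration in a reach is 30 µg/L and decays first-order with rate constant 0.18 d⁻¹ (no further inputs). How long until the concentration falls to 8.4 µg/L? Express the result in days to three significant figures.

t = ln(C₀/C)/k = ln(30/8.4)/0.18 = 1.273/0.18 = 7.072 d.

7.07 d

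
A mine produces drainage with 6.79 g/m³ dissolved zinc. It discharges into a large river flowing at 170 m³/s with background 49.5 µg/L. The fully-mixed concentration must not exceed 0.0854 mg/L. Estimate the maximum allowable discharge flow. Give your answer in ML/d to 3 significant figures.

78.6 ML/d

49.5 µg/L = 0.0495 mg/L.
Mass balance at complete mixing: C_std·(Q_w + Q_r) = Q_w·C_e + Q_r·C_b.
Rearranging, Q_w = Q_r·(C_std − C_b)/(C_e − C_std) = 170·(0.0854 − 0.0495) / (6.79 − 0.0854) = 0.9103 m³/s.
= 78.65 ML/d.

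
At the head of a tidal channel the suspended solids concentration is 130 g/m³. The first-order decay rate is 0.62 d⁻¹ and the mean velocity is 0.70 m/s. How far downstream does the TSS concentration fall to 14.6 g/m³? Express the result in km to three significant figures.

From C = C₀·e^(−kt), t = ln(C₀/C)/k = ln(130/14.6)/0.62 = 2.187/0.62 = 3.527 d.
Distance = v·t = 0.70 m/s × 3.047e+05 s = 2.133e+05 m = 213.3 km.

213 km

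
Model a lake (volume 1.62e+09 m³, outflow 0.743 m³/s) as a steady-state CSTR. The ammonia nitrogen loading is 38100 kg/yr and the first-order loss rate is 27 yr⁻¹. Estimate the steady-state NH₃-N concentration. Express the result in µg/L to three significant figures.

Outflow Q = 0.743 m³/s × 3.156e+07 s/yr = 2.345e+07 m³/yr.
Steady-state CSTR mass balance: W = Q·C + k·V·C, so C = W/(Q + kV).
Q + kV = 2.345e+07 + 27·1.62e+09 = 4.376e+10 m³/yr.
C = 38100/4.376e+10 = 8.706e-07 kg/m³ = 0.0008706 mg/L = 0.8706 µg/L.

0.871 µg/L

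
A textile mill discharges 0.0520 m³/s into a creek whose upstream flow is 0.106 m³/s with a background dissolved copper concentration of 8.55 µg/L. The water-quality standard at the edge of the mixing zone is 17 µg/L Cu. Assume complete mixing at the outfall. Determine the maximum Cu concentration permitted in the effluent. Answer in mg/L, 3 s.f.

0.0342 mg/L

8.55 µg/L = 0.00855 mg/L.
17 µg/L = 0.017 mg/L.
Mass balance: 0.017·0.158 = 0.052·Cₑ + 0.106·0.00855.
Cₑ = (0.002686 − 0.0009063) / 0.052 = 0.03422 mg/L.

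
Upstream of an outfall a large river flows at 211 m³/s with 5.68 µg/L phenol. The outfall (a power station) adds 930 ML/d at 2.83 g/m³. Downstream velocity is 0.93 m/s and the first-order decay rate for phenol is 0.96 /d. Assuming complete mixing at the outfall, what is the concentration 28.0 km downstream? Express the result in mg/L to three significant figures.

930 ML/d = 10.76 m³/s.
5.68 µg/L = 0.00568 mg/L.
After complete mixing, C₀ = (10.76·2.83 + 211·0.00568) / 221.8 = 0.1428 mg/L.
Travel time t = 2.8e+04 m / 0.93 m/s = 3.011e+04 s = 0.3485 d.
C = 0.1428·exp(−0.96·0.3485) = 0.1428·0.7157 = 0.1022 mg/L.

0.102 mg/L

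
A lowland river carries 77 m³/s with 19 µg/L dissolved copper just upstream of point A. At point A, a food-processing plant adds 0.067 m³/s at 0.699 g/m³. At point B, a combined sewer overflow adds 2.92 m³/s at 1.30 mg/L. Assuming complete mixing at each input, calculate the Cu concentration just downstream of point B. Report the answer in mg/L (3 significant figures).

19 µg/L = 0.019 mg/L.
After input A: C = (77·0.019 + 0.067·0.699) / 77.07 = 0.01959 mg/L.
After input B: C = (77.07·0.01959 + 2.92·1.3) / 79.99 = 0.06633 mg/L.

0.0663 mg/L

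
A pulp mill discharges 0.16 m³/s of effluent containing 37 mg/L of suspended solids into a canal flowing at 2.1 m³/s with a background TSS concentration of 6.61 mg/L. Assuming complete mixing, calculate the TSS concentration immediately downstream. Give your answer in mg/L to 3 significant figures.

Flow-weighted mixing gives C = (0.16·37 + 2.1·6.61) / (0.16 + 2.1) = 19.8/2.26 = 8.762 mg/L.

8.76 mg/L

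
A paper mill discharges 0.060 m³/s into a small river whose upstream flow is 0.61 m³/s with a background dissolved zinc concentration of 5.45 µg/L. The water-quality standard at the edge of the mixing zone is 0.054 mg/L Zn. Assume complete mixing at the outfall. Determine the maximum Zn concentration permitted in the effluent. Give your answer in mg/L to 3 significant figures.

5.45 µg/L = 0.00545 mg/L.
Mass balance: 0.054·0.67 = 0.06·Cₑ + 0.61·0.00545.
Cₑ = (0.03618 − 0.003324) / 0.06 = 0.5476 mg/L.

0.548 mg/L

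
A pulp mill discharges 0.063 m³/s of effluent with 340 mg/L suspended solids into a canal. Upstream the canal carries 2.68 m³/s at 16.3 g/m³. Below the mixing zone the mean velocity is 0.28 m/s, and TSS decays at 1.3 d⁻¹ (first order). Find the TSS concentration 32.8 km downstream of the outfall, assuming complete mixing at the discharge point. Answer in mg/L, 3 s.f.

After complete mixing, C₀ = (0.063·340 + 2.68·16.3) / 2.743 = 23.73 mg/L.
Travel time t = 3.28e+04 m / 0.28 m/s = 1.171e+05 s = 1.356 d.
C = 23.73·exp(−1.3·1.356) = 23.73·0.1716 = 4.073 mg/L.

4.07 mg/L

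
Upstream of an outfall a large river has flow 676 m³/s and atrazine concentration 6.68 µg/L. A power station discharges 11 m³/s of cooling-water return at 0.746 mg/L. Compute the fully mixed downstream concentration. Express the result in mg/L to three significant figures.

6.68 µg/L = 0.00668 mg/L.
By mass balance at complete mixing, C = (11·0.746 + 676·0.00668) / (11 + 676) = 12.72/687 = 0.01852 mg/L.

0.0185 mg/L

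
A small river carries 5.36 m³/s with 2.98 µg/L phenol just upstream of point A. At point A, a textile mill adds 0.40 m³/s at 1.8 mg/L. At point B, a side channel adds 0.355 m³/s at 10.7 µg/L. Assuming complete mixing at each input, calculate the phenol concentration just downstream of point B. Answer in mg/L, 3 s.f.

2.98 µg/L = 0.00298 mg/L.
After input A: C = (5.36·0.00298 + 0.4·1.8) / 5.76 = 0.1278 mg/L.
10.7 µg/L = 0.0107 mg/L.
After input B: C = (5.76·0.1278 + 0.355·0.0107) / 6.115 = 0.121 mg/L.

0.121 mg/L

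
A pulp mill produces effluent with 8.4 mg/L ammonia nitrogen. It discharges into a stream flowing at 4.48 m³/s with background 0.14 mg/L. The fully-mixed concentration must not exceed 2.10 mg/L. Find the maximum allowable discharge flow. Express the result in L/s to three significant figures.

1390 L/s

Mass balance at complete mixing: C_std·(Q_w + Q_r) = Q_w·C_e + Q_r·C_b.
Rearranging, Q_w = Q_r·(C_std − C_b)/(C_e − C_std) = 4.48·(2.1 − 0.14) / (8.4 − 2.1) = 1.394 m³/s.
= 1394 L/s.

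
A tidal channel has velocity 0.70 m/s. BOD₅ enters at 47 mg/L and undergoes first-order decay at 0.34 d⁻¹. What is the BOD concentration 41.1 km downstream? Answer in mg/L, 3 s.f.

Travel time t = 41.1 km / 0.70 m/s = 4.11e+04/0.70 = 5.871e+04 s = 0.6796 d.
First-order decay: C = 47·exp(−0.34·0.6796) = 47·0.7937 = 37.3 mg/L.

37.3 mg/L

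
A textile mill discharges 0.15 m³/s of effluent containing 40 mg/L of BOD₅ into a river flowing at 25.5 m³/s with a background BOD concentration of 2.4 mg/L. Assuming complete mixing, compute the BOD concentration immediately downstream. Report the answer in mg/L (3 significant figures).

2.62 mg/L

Flow-weighted mixing gives C = (0.15·40 + 25.5·2.4) / (0.15 + 25.5) = 67.2/25.65 = 2.62 mg/L.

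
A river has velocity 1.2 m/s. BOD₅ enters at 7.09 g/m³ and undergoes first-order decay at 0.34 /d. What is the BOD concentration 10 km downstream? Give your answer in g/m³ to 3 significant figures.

Travel time t = 10 km / 1.2 m/s = 1e+04/1.2 = 8333 s = 0.09645 d.
First-order decay: C = 7.09·exp(−0.34·0.09645) = 7.09·0.9677 = 6.861 g/m³.

6.86 g/m³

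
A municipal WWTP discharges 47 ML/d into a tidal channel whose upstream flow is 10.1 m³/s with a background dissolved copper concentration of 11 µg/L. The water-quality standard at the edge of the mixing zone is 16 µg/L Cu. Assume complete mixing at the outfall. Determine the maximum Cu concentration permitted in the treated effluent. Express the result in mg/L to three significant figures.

0.109 mg/L

47 ML/d = 0.544 m³/s.
11 µg/L = 0.011 mg/L.
16 µg/L = 0.016 mg/L.
Mass balance: 0.016·10.64 = 0.544·Cₑ + 10.1·0.011.
Cₑ = (0.1703 − 0.1111) / 0.544 = 0.1088 mg/L.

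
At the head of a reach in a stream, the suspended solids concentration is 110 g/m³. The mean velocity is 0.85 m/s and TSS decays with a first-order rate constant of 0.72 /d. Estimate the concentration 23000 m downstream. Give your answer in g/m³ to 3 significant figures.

87.8 g/m³

Travel time t = 23000 m / 0.85 m/s = 2.3e+04/0.85 = 2.706e+04 s = 0.3132 d.
First-order decay: C = 110·exp(−0.72·0.3132) = 110·0.7981 = 87.79 g/m³.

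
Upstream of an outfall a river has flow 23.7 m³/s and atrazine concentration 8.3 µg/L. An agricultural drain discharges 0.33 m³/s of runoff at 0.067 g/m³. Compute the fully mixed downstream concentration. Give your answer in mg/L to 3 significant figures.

8.3 µg/L = 0.0083 mg/L.
Flow-weighted mixing gives C = (0.33·0.067 + 23.7·0.0083) / (0.33 + 23.7) = 0.2188/24.03 = 0.009106 mg/L.

0.00911 mg/L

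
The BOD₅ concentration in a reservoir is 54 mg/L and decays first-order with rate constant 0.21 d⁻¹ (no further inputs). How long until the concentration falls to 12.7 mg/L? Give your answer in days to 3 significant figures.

t = ln(C₀/C)/k = ln(54/12.7)/0.21 = 1.447/0.21 = 6.892 d.

6.89 d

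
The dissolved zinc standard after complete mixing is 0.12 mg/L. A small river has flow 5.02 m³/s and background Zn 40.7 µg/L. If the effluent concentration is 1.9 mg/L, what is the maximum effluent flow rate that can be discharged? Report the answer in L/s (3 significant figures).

40.7 µg/L = 0.0407 mg/L.
Mass balance at complete mixing: C_std·(Q_w + Q_r) = Q_w·C_e + Q_r·C_b.
Rearranging, Q_w = Q_r·(C_std − C_b)/(C_e − C_std) = 5.02·(0.12 − 0.0407) / (1.9 − 0.12) = 0.2236 m³/s.
= 223.6 L/s.

224 L/s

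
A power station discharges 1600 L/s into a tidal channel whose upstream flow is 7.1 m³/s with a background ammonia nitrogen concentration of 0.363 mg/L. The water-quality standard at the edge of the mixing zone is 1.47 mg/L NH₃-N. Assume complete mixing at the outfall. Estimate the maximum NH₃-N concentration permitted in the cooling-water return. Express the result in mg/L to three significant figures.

6.38 mg/L

1600 L/s = 1.6 m³/s.
Mass balance: 1.47·8.7 = 1.6·Cₑ + 7.1·0.363.
Cₑ = (12.79 − 2.577) / 1.6 = 6.382 mg/L.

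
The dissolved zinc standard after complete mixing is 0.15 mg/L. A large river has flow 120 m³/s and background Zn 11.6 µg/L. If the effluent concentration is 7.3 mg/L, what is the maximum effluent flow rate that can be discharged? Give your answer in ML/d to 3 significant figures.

201 ML/d

11.6 µg/L = 0.0116 mg/L.
Mass balance at complete mixing: C_std·(Q_w + Q_r) = Q_w·C_e + Q_r·C_b.
Rearranging, Q_w = Q_r·(C_std − C_b)/(C_e − C_std) = 120·(0.15 − 0.0116) / (7.3 − 0.15) = 2.323 m³/s.
= 200.7 ML/d.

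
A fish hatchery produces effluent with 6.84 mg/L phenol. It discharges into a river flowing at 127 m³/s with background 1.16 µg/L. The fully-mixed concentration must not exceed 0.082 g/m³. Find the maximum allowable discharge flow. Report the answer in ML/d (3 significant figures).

131 ML/d

1.16 µg/L = 0.00116 mg/L.
Mass balance at complete mixing: C_std·(Q_w + Q_r) = Q_w·C_e + Q_r·C_b.
Rearranging, Q_w = Q_r·(C_std − C_b)/(C_e − C_std) = 127·(0.082 − 0.00116) / (6.84 − 0.082) = 1.519 m³/s.
= 131.3 ML/d.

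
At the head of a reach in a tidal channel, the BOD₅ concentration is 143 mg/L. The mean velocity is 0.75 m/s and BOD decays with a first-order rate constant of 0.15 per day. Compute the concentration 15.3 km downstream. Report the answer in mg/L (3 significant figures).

Travel time t = 15.3 km / 0.75 m/s = 1.53e+04/0.75 = 2.04e+04 s = 0.2361 d.
First-order decay: C = 143·exp(−0.15·0.2361) = 143·0.9652 = 138 mg/L.

138 mg/L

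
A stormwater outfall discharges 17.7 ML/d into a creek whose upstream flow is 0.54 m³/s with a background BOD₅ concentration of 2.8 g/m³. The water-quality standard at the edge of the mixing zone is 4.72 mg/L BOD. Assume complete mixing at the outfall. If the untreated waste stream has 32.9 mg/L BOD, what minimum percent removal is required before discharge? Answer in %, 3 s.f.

17.7 ML/d = 0.2049 m³/s.
Mass balance: 4.72·0.7449 = 0.2049·Cₑ + 0.54·2.8.
Cₑ = (3.516 − 1.512) / 0.2049 = 9.781 mg/L.
Required removal = 1 − 9.781/32.9 = 70.27 %.

70.3 %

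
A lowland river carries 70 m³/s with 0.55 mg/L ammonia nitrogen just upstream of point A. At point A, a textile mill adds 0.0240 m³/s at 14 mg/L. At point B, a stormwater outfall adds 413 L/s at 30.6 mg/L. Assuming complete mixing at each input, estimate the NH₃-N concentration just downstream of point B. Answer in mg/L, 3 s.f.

After input A: C = (70·0.55 + 0.024·14) / 70.02 = 0.5546 mg/L.
413 L/s = 0.413 m³/s.
After input B: C = (70.02·0.5546 + 0.413·30.6) / 70.44 = 0.7308 mg/L.

0.731 mg/L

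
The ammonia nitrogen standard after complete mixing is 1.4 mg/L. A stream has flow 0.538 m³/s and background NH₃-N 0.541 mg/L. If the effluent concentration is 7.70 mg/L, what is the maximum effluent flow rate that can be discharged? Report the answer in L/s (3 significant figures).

Mass balance at complete mixing: C_std·(Q_w + Q_r) = Q_w·C_e + Q_r·C_b.
Rearranging, Q_w = Q_r·(C_std − C_b)/(C_e − C_std) = 0.538·(1.4 − 0.541) / (7.7 − 1.4) = 0.07336 m³/s.
= 73.36 L/s.

73.4 L/s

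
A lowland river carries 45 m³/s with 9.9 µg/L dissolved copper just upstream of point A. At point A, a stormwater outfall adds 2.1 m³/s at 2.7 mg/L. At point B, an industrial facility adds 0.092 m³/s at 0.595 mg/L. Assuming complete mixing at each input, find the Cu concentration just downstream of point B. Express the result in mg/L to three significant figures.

9.9 µg/L = 0.0099 mg/L.
After input A: C = (45·0.0099 + 2.1·2.7) / 47.1 = 0.1298 mg/L.
After input B: C = (47.1·0.1298 + 0.092·0.595) / 47.19 = 0.1307 mg/L.

0.131 mg/L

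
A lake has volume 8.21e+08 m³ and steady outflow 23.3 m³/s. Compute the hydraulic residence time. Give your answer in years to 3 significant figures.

Q = 23.3 m³/s × 3.156e+07 s/yr = 7.353e+08 m³/yr.
Hydraulic residence time τ = V/Q = 8.21e+08/7.353e+08 = 1.117 yr.

1.12 yr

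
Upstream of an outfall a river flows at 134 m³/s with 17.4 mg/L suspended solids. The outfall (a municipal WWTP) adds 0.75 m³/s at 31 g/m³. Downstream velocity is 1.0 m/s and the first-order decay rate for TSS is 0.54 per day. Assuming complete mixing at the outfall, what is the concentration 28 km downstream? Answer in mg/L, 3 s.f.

14.7 mg/L

After complete mixing, C₀ = (0.75·31 + 134·17.4) / 134.8 = 17.48 mg/L.
Travel time t = 2.8e+04 m / 1.0 m/s = 2.8e+04 s = 0.3241 d.
C = 17.48·exp(−0.54·0.3241) = 17.48·0.8395 = 14.67 mg/L.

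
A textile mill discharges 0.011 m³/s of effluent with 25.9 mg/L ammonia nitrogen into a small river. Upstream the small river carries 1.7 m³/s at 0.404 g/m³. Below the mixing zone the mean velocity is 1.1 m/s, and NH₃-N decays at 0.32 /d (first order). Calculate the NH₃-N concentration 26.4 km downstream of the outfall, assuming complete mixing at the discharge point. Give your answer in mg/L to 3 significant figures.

0.520 mg/L

After complete mixing, C₀ = (0.011·25.9 + 1.7·0.404) / 1.711 = 0.5679 mg/L.
Travel time t = 2.64e+04 m / 1.1 m/s = 2.4e+04 s = 0.2778 d.
C = 0.5679·exp(−0.32·0.2778) = 0.5679·0.9149 = 0.5196 mg/L.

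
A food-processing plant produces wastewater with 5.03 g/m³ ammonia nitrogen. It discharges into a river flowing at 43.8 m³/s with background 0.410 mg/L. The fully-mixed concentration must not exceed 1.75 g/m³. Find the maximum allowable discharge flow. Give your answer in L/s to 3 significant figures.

17900 L/s

Mass balance at complete mixing: C_std·(Q_w + Q_r) = Q_w·C_e + Q_r·C_b.
Rearranging, Q_w = Q_r·(C_std − C_b)/(C_e − C_std) = 43.8·(1.75 − 0.41) / (5.03 − 1.75) = 17.89 m³/s.
= 1.789e+04 L/s.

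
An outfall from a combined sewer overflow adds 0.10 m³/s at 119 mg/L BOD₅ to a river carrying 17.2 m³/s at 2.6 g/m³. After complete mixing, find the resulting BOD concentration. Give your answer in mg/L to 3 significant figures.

Conservation of mass across the mixing zone: C = (0.1·119 + 17.2·2.6) / (0.1 + 17.2) = 56.62/17.3 = 3.273 mg/L.

3.27 mg/L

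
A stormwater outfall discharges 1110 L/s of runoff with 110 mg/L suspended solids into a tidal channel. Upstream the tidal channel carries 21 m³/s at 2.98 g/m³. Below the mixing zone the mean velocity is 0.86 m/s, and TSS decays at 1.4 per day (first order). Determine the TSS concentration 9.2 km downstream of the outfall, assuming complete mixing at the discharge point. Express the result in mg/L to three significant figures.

7.02 mg/L

1110 L/s = 1.11 m³/s.
After complete mixing, C₀ = (1.11·110 + 21·2.98) / 22.11 = 8.353 mg/L.
Travel time t = 9200 m / 0.86 m/s = 1.07e+04 s = 0.1238 d.
C = 8.353·exp(−1.4·0.1238) = 8.353·0.8409 = 7.023 mg/L.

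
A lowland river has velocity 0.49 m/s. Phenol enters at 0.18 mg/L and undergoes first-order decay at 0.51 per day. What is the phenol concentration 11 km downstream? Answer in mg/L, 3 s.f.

0.158 mg/L

Travel time t = 11 km / 0.49 m/s = 1.1e+04/0.49 = 2.245e+04 s = 0.2598 d.
First-order decay: C = 0.18·exp(−0.51·0.2598) = 0.18·0.8759 = 0.1577 mg/L.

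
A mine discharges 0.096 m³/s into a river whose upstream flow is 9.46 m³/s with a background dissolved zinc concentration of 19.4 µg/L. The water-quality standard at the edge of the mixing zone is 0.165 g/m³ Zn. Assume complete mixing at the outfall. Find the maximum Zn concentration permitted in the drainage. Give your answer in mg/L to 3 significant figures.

14.5 mg/L

19.4 µg/L = 0.0194 mg/L.
Mass balance: 0.165·9.556 = 0.096·Cₑ + 9.46·0.0194.
Cₑ = (1.577 − 0.1835) / 0.096 = 14.51 mg/L.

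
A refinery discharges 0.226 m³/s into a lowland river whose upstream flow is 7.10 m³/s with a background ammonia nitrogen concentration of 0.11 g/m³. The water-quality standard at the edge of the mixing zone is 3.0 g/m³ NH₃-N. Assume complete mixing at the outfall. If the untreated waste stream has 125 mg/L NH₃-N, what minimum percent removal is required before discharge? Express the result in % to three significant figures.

Mass balance: 3·7.326 = 0.226·Cₑ + 7.1·0.11.
Cₑ = (21.98 − 0.781) / 0.226 = 93.79 mg/L.
Required removal = 1 − 93.79/125 = 24.97 %.

25.0 %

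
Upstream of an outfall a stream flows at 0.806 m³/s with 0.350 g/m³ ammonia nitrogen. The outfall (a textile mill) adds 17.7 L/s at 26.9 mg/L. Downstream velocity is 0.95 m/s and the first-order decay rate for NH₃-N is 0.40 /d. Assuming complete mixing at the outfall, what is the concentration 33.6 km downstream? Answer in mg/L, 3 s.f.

0.781 mg/L

17.7 L/s = 0.0177 m³/s.
After complete mixing, C₀ = (0.0177·26.9 + 0.806·0.35) / 0.8237 = 0.9205 mg/L.
Travel time t = 3.36e+04 m / 0.95 m/s = 3.537e+04 s = 0.4094 d.
C = 0.9205·exp(−0.40·0.4094) = 0.9205·0.849 = 0.7815 mg/L.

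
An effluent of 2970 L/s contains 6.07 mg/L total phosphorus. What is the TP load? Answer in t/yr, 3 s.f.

2970 L/s = 2.97 m³/s.
Mass flux = Q·C = 2.97 m³/s × 6.07 g/m³ = 18.03 g/s.
= 18.03 g/s × 31.56 = 568.9 t/yr.

569 t/yr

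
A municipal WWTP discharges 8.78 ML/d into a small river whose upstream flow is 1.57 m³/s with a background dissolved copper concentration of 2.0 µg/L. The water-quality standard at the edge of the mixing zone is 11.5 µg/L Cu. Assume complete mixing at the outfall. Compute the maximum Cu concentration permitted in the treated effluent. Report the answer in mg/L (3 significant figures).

8.78 ML/d = 0.1016 m³/s.
2.0 µg/L = 0.002 mg/L.
11.5 µg/L = 0.0115 mg/L.
Mass balance: 0.0115·1.672 = 0.1016·Cₑ + 1.57·0.002.
Cₑ = (0.01922 − 0.00314) / 0.1016 = 0.1583 mg/L.

0.158 mg/L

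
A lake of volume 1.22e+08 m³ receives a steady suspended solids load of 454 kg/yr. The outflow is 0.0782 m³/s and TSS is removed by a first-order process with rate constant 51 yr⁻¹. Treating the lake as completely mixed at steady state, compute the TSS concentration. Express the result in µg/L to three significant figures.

Outflow Q = 0.0782 m³/s × 3.156e+07 s/yr = 2.468e+06 m³/yr.
Steady-state CSTR mass balance: W = Q·C + k·V·C, so C = W/(Q + kV).
Q + kV = 2.468e+06 + 51·1.22e+08 = 6.224e+09 m³/yr.
C = 454/6.224e+09 = 7.294e-08 kg/m³ = 7.294e-05 mg/L = 0.07294 µg/L.

0.0729 µg/L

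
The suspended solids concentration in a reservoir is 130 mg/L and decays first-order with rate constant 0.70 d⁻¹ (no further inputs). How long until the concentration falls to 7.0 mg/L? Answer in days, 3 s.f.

t = ln(C₀/C)/k = ln(130/7.0)/0.70 = 2.922/0.70 = 4.174 d.

4.17 d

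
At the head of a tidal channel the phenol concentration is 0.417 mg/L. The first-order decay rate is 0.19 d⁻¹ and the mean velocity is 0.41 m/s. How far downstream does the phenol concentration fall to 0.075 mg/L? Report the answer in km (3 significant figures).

From C = C₀·e^(−kt), t = ln(C₀/C)/k = ln(0.417/0.075)/0.19 = 1.716/0.19 = 9.029 d.
Distance = v·t = 0.41 m/s × 7.801e+05 s = 3.199e+05 m = 319.9 km.

320 km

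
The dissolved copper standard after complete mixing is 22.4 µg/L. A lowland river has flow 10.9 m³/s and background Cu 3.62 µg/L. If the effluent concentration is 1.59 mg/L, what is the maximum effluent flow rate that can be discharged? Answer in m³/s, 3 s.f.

0.131 m³/s

3.62 µg/L = 0.00362 mg/L.
22.4 µg/L = 0.0224 mg/L.
Mass balance at complete mixing: C_std·(Q_w + Q_r) = Q_w·C_e + Q_r·C_b.
Rearranging, Q_w = Q_r·(C_std − C_b)/(C_e − C_std) = 10.9·(0.0224 − 0.00362) / (1.59 − 0.0224) = 0.1306 m³/s.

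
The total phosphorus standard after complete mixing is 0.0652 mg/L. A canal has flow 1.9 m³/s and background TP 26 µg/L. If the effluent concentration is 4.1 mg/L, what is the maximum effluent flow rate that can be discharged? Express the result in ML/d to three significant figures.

26 µg/L = 0.026 mg/L.
Mass balance at complete mixing: C_std·(Q_w + Q_r) = Q_w·C_e + Q_r·C_b.
Rearranging, Q_w = Q_r·(C_std − C_b)/(C_e − C_std) = 1.9·(0.0652 − 0.026) / (4.1 − 0.0652) = 0.01846 m³/s.
= 1.595 ML/d.

1.59 ML/d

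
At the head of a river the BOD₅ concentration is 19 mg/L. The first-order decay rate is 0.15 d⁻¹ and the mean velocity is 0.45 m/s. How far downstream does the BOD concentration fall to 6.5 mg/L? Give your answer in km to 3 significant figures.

278 km

From C = C₀·e^(−kt), t = ln(C₀/C)/k = ln(19/6.5)/0.15 = 1.073/0.15 = 7.151 d.
Distance = v·t = 0.45 m/s × 6.178e+05 s = 2.78e+05 m = 278 km.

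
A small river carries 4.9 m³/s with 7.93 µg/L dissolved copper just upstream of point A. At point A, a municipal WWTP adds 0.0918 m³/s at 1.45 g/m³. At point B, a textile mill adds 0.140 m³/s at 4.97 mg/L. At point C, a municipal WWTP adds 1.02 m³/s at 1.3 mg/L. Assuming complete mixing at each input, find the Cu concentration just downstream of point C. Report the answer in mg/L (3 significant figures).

0.357 mg/L

7.93 µg/L = 0.00793 mg/L.
After input A: C = (4.9·0.00793 + 0.0918·1.45) / 4.992 = 0.03445 mg/L.
After input B: C = (4.992·0.03445 + 0.14·4.97) / 5.132 = 0.1691 mg/L.
After input C: C = (5.132·0.1691 + 1.02·1.3) / 6.152 = 0.3566 mg/L.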